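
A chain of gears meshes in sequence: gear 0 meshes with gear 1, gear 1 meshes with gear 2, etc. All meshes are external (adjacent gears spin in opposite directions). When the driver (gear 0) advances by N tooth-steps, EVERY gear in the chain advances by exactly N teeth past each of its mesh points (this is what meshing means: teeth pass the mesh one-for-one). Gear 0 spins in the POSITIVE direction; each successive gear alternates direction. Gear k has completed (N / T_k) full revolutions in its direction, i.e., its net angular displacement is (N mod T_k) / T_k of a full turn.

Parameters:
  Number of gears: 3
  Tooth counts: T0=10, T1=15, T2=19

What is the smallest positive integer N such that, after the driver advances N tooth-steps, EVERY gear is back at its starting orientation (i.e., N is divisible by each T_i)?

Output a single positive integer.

Answer: 570

Derivation:
Gear k returns to start when N is a multiple of T_k.
All gears at start simultaneously when N is a common multiple of [10, 15, 19]; the smallest such N is lcm(10, 15, 19).
Start: lcm = T0 = 10
Fold in T1=15: gcd(10, 15) = 5; lcm(10, 15) = 10 * 15 / 5 = 150 / 5 = 30
Fold in T2=19: gcd(30, 19) = 1; lcm(30, 19) = 30 * 19 / 1 = 570 / 1 = 570
Full cycle length = 570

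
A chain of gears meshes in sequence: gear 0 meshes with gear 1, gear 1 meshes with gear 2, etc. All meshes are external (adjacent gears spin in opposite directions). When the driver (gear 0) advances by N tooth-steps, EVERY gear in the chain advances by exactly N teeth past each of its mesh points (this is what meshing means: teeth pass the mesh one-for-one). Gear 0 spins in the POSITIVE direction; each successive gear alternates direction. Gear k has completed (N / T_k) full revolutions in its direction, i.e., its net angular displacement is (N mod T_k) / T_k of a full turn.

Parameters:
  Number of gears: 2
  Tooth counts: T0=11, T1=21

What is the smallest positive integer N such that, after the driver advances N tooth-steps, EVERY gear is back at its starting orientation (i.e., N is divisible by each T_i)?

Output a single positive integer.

Answer: 231

Derivation:
Gear k returns to start when N is a multiple of T_k.
All gears at start simultaneously when N is a common multiple of [11, 21]; the smallest such N is lcm(11, 21).
Start: lcm = T0 = 11
Fold in T1=21: gcd(11, 21) = 1; lcm(11, 21) = 11 * 21 / 1 = 231 / 1 = 231
Full cycle length = 231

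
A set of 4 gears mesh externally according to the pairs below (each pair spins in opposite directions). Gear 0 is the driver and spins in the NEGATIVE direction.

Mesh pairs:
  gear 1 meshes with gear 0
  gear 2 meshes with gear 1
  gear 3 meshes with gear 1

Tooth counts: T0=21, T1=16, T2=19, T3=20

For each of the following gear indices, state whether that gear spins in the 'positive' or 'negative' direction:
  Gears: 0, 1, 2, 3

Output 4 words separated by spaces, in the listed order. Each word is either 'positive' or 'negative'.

Gear 0 (driver): negative (depth 0)
  gear 1: meshes with gear 0 -> depth 1 -> positive (opposite of gear 0)
  gear 2: meshes with gear 1 -> depth 2 -> negative (opposite of gear 1)
  gear 3: meshes with gear 1 -> depth 2 -> negative (opposite of gear 1)
Queried indices 0, 1, 2, 3 -> negative, positive, negative, negative

Answer: negative positive negative negative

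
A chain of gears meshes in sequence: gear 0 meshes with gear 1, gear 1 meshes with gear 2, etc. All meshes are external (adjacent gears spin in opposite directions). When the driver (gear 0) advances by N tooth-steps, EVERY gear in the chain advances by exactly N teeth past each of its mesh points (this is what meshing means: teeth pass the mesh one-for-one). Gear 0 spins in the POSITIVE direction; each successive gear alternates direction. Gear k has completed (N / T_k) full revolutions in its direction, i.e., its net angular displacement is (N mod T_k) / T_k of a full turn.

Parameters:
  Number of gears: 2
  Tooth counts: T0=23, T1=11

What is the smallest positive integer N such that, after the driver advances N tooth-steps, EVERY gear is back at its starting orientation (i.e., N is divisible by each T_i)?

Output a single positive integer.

Answer: 253

Derivation:
Gear k returns to start when N is a multiple of T_k.
All gears at start simultaneously when N is a common multiple of [23, 11]; the smallest such N is lcm(23, 11).
Start: lcm = T0 = 23
Fold in T1=11: gcd(23, 11) = 1; lcm(23, 11) = 23 * 11 / 1 = 253 / 1 = 253
Full cycle length = 253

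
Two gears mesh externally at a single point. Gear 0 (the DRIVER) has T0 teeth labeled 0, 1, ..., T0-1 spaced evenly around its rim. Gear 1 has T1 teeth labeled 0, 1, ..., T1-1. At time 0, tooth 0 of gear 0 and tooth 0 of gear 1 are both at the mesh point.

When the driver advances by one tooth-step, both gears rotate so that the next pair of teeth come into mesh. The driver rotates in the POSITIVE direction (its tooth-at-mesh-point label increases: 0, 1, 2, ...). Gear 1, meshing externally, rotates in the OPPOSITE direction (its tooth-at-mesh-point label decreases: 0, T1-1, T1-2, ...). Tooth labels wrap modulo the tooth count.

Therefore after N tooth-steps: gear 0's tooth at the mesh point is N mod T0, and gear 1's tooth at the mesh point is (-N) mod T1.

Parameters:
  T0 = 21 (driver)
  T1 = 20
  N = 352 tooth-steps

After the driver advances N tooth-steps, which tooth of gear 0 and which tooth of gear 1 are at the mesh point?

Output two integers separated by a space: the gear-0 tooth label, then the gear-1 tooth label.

Gear 0 (driver, T0=21): tooth at mesh = N mod T0
  352 = 16 * 21 + 16, so 352 mod 21 = 16
  gear 0 tooth = 16
Gear 1 (driven, T1=20): tooth at mesh = (-N) mod T1
  352 = 17 * 20 + 12, so 352 mod 20 = 12
  (-352) mod 20 = (-12) mod 20 = 20 - 12 = 8
Mesh after 352 steps: gear-0 tooth 16 meets gear-1 tooth 8

Answer: 16 8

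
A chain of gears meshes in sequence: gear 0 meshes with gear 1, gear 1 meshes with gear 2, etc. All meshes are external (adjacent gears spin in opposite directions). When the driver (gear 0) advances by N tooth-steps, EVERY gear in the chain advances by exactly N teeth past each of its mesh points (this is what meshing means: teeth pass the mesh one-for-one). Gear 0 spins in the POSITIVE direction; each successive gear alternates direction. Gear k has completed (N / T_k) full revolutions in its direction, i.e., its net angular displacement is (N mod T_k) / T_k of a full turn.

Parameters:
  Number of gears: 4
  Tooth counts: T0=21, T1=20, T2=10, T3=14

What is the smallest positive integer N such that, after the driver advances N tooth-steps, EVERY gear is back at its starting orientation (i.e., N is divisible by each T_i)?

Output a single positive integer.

Answer: 420

Derivation:
Gear k returns to start when N is a multiple of T_k.
All gears at start simultaneously when N is a common multiple of [21, 20, 10, 14]; the smallest such N is lcm(21, 20, 10, 14).
Start: lcm = T0 = 21
Fold in T1=20: gcd(21, 20) = 1; lcm(21, 20) = 21 * 20 / 1 = 420 / 1 = 420
Fold in T2=10: gcd(420, 10) = 10; lcm(420, 10) = 420 * 10 / 10 = 4200 / 10 = 420
Fold in T3=14: gcd(420, 14) = 14; lcm(420, 14) = 420 * 14 / 14 = 5880 / 14 = 420
Full cycle length = 420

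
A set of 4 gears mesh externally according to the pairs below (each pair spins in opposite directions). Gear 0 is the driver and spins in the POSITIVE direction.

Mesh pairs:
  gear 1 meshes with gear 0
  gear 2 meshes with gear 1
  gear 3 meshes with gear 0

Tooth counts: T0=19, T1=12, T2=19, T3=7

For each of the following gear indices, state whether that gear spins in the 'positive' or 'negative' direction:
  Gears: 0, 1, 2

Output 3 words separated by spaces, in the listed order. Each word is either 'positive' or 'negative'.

Gear 0 (driver): positive (depth 0)
  gear 1: meshes with gear 0 -> depth 1 -> negative (opposite of gear 0)
  gear 2: meshes with gear 1 -> depth 2 -> positive (opposite of gear 1)
  gear 3: meshes with gear 0 -> depth 1 -> negative (opposite of gear 0)
Queried indices 0, 1, 2 -> positive, negative, positive

Answer: positive negative positive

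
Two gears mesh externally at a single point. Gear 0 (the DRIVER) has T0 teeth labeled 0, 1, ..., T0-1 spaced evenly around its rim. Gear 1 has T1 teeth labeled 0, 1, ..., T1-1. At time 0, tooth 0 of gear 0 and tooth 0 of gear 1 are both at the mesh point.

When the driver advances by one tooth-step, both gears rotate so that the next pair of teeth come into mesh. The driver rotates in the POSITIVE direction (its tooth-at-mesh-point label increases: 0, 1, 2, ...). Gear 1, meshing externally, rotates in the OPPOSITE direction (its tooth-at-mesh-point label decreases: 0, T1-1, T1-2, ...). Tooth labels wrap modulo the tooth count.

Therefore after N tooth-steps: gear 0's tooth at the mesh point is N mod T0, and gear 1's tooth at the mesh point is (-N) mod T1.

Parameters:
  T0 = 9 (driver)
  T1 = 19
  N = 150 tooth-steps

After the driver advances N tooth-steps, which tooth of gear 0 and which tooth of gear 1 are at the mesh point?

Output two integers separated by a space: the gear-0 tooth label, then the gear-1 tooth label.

Gear 0 (driver, T0=9): tooth at mesh = N mod T0
  150 = 16 * 9 + 6, so 150 mod 9 = 6
  gear 0 tooth = 6
Gear 1 (driven, T1=19): tooth at mesh = (-N) mod T1
  150 = 7 * 19 + 17, so 150 mod 19 = 17
  (-150) mod 19 = (-17) mod 19 = 19 - 17 = 2
Mesh after 150 steps: gear-0 tooth 6 meets gear-1 tooth 2

Answer: 6 2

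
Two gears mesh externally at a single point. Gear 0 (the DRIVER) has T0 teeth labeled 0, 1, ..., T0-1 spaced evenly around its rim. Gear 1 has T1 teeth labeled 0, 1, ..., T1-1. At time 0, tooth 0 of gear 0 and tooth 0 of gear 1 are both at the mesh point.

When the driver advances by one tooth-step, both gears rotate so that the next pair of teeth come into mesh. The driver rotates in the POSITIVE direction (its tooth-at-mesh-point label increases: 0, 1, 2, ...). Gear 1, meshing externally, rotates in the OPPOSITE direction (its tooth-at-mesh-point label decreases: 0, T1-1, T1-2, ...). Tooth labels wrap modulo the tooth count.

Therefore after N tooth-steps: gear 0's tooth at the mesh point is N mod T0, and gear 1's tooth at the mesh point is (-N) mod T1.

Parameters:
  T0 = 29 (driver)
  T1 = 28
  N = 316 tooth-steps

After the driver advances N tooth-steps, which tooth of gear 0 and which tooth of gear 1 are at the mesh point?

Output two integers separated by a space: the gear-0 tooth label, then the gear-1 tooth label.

Gear 0 (driver, T0=29): tooth at mesh = N mod T0
  316 = 10 * 29 + 26, so 316 mod 29 = 26
  gear 0 tooth = 26
Gear 1 (driven, T1=28): tooth at mesh = (-N) mod T1
  316 = 11 * 28 + 8, so 316 mod 28 = 8
  (-316) mod 28 = (-8) mod 28 = 28 - 8 = 20
Mesh after 316 steps: gear-0 tooth 26 meets gear-1 tooth 20

Answer: 26 20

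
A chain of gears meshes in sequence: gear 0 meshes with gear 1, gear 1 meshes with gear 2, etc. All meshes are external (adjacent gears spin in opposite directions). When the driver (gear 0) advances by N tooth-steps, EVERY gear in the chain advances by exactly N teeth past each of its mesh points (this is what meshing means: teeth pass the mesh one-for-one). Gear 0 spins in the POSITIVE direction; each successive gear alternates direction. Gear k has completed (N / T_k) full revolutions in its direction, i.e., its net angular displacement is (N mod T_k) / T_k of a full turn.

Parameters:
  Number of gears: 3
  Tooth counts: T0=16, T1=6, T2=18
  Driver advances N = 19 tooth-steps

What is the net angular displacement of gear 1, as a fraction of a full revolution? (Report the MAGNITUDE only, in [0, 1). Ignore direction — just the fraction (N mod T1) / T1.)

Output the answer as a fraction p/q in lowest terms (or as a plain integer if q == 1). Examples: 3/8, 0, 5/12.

Answer: 1/6

Derivation:
Chain of 3 gears, tooth counts: [16, 6, 18]
  gear 0: T0=16, direction=positive, advance = 19 mod 16 = 3 teeth = 3/16 turn
  gear 1: T1=6, direction=negative, advance = 19 mod 6 = 1 teeth = 1/6 turn
  gear 2: T2=18, direction=positive, advance = 19 mod 18 = 1 teeth = 1/18 turn
Gear 1: 19 mod 6 = 1
Fraction = 1 / 6 = 1/6 (gcd(1,6)=1) = 1/6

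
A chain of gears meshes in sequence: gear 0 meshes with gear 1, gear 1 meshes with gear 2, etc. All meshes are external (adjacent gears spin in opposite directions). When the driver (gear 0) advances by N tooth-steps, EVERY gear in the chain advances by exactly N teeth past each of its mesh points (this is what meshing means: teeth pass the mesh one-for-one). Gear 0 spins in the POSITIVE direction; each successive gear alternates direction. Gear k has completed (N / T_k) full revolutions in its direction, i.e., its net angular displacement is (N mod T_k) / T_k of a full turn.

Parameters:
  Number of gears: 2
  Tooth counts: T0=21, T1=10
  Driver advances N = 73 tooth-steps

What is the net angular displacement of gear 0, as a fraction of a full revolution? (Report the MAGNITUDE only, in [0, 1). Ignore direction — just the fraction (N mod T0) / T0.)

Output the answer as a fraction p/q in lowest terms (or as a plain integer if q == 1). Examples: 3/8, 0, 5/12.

Answer: 10/21

Derivation:
Chain of 2 gears, tooth counts: [21, 10]
  gear 0: T0=21, direction=positive, advance = 73 mod 21 = 10 teeth = 10/21 turn
  gear 1: T1=10, direction=negative, advance = 73 mod 10 = 3 teeth = 3/10 turn
Gear 0: 73 mod 21 = 10
Fraction = 10 / 21 = 10/21 (gcd(10,21)=1) = 10/21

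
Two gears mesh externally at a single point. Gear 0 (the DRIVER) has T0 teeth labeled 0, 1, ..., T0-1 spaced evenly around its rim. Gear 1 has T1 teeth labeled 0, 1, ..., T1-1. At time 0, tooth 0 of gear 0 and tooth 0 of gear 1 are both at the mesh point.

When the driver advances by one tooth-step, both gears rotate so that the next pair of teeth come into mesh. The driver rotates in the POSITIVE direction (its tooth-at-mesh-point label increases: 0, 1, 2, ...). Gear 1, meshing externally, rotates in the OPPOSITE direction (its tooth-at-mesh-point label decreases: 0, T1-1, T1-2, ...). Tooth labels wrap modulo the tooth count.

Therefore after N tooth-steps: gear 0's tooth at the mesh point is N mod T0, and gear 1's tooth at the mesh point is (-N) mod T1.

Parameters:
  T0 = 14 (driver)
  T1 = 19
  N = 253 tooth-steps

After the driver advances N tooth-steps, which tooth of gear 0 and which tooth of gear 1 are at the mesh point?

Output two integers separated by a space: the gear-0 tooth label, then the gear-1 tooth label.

Answer: 1 13

Derivation:
Gear 0 (driver, T0=14): tooth at mesh = N mod T0
  253 = 18 * 14 + 1, so 253 mod 14 = 1
  gear 0 tooth = 1
Gear 1 (driven, T1=19): tooth at mesh = (-N) mod T1
  253 = 13 * 19 + 6, so 253 mod 19 = 6
  (-253) mod 19 = (-6) mod 19 = 19 - 6 = 13
Mesh after 253 steps: gear-0 tooth 1 meets gear-1 tooth 13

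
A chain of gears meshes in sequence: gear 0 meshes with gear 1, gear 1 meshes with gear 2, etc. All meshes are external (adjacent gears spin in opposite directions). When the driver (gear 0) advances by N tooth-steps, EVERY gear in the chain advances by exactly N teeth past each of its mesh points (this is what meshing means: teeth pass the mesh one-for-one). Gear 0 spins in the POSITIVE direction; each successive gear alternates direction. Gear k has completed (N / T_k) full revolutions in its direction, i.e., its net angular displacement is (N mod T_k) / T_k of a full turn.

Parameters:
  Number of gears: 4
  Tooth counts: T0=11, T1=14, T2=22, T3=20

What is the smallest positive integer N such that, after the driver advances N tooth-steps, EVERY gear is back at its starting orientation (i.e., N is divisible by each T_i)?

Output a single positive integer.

Gear k returns to start when N is a multiple of T_k.
All gears at start simultaneously when N is a common multiple of [11, 14, 22, 20]; the smallest such N is lcm(11, 14, 22, 20).
Start: lcm = T0 = 11
Fold in T1=14: gcd(11, 14) = 1; lcm(11, 14) = 11 * 14 / 1 = 154 / 1 = 154
Fold in T2=22: gcd(154, 22) = 22; lcm(154, 22) = 154 * 22 / 22 = 3388 / 22 = 154
Fold in T3=20: gcd(154, 20) = 2; lcm(154, 20) = 154 * 20 / 2 = 3080 / 2 = 1540
Full cycle length = 1540

Answer: 1540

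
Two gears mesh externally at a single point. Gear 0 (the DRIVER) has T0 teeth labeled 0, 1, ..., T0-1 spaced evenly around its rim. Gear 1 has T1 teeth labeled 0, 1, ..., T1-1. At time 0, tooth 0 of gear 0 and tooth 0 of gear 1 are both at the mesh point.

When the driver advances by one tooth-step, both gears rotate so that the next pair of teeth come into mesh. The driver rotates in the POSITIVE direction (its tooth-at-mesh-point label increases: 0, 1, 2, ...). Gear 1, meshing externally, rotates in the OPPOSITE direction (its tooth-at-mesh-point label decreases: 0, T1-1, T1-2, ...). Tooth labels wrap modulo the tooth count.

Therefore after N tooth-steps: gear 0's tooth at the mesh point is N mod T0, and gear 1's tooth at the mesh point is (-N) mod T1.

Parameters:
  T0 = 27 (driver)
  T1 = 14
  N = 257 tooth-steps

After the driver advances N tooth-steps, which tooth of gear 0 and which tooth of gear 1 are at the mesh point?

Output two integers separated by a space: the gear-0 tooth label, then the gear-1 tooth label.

Answer: 14 9

Derivation:
Gear 0 (driver, T0=27): tooth at mesh = N mod T0
  257 = 9 * 27 + 14, so 257 mod 27 = 14
  gear 0 tooth = 14
Gear 1 (driven, T1=14): tooth at mesh = (-N) mod T1
  257 = 18 * 14 + 5, so 257 mod 14 = 5
  (-257) mod 14 = (-5) mod 14 = 14 - 5 = 9
Mesh after 257 steps: gear-0 tooth 14 meets gear-1 tooth 9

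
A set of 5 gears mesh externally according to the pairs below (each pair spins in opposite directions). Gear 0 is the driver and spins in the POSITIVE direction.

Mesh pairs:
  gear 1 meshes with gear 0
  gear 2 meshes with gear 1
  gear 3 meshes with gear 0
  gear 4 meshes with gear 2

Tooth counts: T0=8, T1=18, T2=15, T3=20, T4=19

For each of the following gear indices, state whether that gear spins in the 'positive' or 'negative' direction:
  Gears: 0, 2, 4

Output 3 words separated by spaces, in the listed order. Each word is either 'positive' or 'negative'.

Gear 0 (driver): positive (depth 0)
  gear 1: meshes with gear 0 -> depth 1 -> negative (opposite of gear 0)
  gear 2: meshes with gear 1 -> depth 2 -> positive (opposite of gear 1)
  gear 3: meshes with gear 0 -> depth 1 -> negative (opposite of gear 0)
  gear 4: meshes with gear 2 -> depth 3 -> negative (opposite of gear 2)
Queried indices 0, 2, 4 -> positive, positive, negative

Answer: positive positive negative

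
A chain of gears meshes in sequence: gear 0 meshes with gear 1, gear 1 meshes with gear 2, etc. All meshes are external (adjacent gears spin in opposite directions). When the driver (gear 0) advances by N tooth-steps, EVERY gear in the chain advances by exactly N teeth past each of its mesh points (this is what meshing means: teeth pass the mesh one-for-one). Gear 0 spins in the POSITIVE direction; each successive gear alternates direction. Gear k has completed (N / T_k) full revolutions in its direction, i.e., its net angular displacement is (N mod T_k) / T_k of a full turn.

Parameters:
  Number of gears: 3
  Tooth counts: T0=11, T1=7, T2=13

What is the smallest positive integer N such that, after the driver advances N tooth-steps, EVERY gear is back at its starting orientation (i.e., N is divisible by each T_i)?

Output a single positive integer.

Gear k returns to start when N is a multiple of T_k.
All gears at start simultaneously when N is a common multiple of [11, 7, 13]; the smallest such N is lcm(11, 7, 13).
Start: lcm = T0 = 11
Fold in T1=7: gcd(11, 7) = 1; lcm(11, 7) = 11 * 7 / 1 = 77 / 1 = 77
Fold in T2=13: gcd(77, 13) = 1; lcm(77, 13) = 77 * 13 / 1 = 1001 / 1 = 1001
Full cycle length = 1001

Answer: 1001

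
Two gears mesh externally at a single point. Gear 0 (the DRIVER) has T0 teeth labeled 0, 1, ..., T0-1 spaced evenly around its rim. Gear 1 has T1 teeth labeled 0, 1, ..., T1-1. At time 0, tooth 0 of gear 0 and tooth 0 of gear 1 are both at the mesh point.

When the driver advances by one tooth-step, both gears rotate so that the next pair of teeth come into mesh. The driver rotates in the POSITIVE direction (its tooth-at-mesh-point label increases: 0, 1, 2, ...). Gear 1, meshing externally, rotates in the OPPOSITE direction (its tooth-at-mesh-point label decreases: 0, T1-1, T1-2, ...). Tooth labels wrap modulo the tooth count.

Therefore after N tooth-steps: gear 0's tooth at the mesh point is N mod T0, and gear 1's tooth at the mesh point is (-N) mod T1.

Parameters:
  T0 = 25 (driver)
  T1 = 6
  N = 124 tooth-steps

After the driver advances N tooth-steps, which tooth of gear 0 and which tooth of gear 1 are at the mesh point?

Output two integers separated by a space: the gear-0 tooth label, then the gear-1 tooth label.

Gear 0 (driver, T0=25): tooth at mesh = N mod T0
  124 = 4 * 25 + 24, so 124 mod 25 = 24
  gear 0 tooth = 24
Gear 1 (driven, T1=6): tooth at mesh = (-N) mod T1
  124 = 20 * 6 + 4, so 124 mod 6 = 4
  (-124) mod 6 = (-4) mod 6 = 6 - 4 = 2
Mesh after 124 steps: gear-0 tooth 24 meets gear-1 tooth 2

Answer: 24 2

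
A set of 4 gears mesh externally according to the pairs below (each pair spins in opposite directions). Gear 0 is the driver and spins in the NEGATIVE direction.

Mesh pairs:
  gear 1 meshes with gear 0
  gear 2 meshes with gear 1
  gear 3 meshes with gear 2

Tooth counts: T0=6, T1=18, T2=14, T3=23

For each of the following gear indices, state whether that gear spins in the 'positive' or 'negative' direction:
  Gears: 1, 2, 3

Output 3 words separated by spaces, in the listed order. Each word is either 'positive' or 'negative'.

Gear 0 (driver): negative (depth 0)
  gear 1: meshes with gear 0 -> depth 1 -> positive (opposite of gear 0)
  gear 2: meshes with gear 1 -> depth 2 -> negative (opposite of gear 1)
  gear 3: meshes with gear 2 -> depth 3 -> positive (opposite of gear 2)
Queried indices 1, 2, 3 -> positive, negative, positive

Answer: positive negative positive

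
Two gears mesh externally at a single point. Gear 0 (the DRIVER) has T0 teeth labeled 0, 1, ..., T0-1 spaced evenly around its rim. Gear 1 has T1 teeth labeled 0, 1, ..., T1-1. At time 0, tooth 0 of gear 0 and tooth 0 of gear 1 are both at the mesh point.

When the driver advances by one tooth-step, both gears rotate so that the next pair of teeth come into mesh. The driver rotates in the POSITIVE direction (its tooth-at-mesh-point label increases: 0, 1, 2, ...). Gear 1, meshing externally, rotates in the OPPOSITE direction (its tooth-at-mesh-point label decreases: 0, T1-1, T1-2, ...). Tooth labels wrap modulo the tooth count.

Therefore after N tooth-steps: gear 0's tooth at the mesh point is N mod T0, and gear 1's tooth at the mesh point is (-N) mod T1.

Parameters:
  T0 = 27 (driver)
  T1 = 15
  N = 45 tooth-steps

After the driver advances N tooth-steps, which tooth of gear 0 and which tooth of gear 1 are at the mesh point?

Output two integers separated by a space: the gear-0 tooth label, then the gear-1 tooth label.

Answer: 18 0

Derivation:
Gear 0 (driver, T0=27): tooth at mesh = N mod T0
  45 = 1 * 27 + 18, so 45 mod 27 = 18
  gear 0 tooth = 18
Gear 1 (driven, T1=15): tooth at mesh = (-N) mod T1
  45 = 3 * 15 + 0, so 45 mod 15 = 0
  (-45) mod 15 = 0
Mesh after 45 steps: gear-0 tooth 18 meets gear-1 tooth 0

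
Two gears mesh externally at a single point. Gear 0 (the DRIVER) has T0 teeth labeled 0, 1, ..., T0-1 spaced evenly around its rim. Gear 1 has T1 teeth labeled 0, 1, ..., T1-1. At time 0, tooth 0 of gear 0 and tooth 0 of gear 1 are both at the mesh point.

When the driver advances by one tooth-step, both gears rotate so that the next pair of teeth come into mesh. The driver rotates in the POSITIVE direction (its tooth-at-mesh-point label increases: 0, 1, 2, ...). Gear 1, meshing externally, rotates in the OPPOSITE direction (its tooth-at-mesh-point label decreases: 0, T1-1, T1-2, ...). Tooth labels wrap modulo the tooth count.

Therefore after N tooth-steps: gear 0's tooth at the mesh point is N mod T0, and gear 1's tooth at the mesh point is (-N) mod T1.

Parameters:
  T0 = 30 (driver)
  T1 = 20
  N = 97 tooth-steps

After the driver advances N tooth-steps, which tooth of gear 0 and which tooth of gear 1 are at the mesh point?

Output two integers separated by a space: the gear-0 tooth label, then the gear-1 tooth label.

Gear 0 (driver, T0=30): tooth at mesh = N mod T0
  97 = 3 * 30 + 7, so 97 mod 30 = 7
  gear 0 tooth = 7
Gear 1 (driven, T1=20): tooth at mesh = (-N) mod T1
  97 = 4 * 20 + 17, so 97 mod 20 = 17
  (-97) mod 20 = (-17) mod 20 = 20 - 17 = 3
Mesh after 97 steps: gear-0 tooth 7 meets gear-1 tooth 3

Answer: 7 3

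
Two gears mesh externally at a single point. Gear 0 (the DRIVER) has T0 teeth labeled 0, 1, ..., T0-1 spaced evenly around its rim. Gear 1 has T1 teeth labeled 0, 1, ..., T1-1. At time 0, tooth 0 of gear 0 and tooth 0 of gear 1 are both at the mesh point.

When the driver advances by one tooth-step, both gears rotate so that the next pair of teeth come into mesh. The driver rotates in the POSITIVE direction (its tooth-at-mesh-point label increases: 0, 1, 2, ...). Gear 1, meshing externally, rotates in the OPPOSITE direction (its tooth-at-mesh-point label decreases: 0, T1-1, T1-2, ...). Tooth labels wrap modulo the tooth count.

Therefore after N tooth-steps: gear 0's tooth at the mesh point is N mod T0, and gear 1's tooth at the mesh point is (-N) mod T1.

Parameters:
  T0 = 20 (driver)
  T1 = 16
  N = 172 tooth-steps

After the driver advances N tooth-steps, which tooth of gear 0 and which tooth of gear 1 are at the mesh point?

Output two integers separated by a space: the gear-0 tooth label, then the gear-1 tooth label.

Answer: 12 4

Derivation:
Gear 0 (driver, T0=20): tooth at mesh = N mod T0
  172 = 8 * 20 + 12, so 172 mod 20 = 12
  gear 0 tooth = 12
Gear 1 (driven, T1=16): tooth at mesh = (-N) mod T1
  172 = 10 * 16 + 12, so 172 mod 16 = 12
  (-172) mod 16 = (-12) mod 16 = 16 - 12 = 4
Mesh after 172 steps: gear-0 tooth 12 meets gear-1 tooth 4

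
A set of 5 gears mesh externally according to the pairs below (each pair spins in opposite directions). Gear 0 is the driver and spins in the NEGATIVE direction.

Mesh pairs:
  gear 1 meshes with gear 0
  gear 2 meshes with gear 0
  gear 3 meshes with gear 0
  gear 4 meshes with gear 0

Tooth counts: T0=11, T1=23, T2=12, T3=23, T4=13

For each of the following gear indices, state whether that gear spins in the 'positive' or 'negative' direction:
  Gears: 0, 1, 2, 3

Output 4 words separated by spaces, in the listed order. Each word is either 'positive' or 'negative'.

Gear 0 (driver): negative (depth 0)
  gear 1: meshes with gear 0 -> depth 1 -> positive (opposite of gear 0)
  gear 2: meshes with gear 0 -> depth 1 -> positive (opposite of gear 0)
  gear 3: meshes with gear 0 -> depth 1 -> positive (opposite of gear 0)
  gear 4: meshes with gear 0 -> depth 1 -> positive (opposite of gear 0)
Queried indices 0, 1, 2, 3 -> negative, positive, positive, positive

Answer: negative positive positive positive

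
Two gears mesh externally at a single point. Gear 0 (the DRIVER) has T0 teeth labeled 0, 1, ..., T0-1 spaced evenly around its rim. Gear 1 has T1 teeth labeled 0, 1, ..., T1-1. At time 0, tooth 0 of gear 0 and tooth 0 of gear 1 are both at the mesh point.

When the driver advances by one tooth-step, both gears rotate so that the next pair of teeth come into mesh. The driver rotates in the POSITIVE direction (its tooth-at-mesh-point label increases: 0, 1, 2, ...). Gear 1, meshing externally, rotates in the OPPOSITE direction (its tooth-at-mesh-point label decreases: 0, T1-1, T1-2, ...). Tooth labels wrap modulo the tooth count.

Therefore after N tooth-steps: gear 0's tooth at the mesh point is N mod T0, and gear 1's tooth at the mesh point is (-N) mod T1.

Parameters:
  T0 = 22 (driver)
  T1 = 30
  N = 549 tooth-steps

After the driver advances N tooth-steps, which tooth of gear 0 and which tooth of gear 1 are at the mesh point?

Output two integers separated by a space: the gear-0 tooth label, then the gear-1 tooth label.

Gear 0 (driver, T0=22): tooth at mesh = N mod T0
  549 = 24 * 22 + 21, so 549 mod 22 = 21
  gear 0 tooth = 21
Gear 1 (driven, T1=30): tooth at mesh = (-N) mod T1
  549 = 18 * 30 + 9, so 549 mod 30 = 9
  (-549) mod 30 = (-9) mod 30 = 30 - 9 = 21
Mesh after 549 steps: gear-0 tooth 21 meets gear-1 tooth 21

Answer: 21 21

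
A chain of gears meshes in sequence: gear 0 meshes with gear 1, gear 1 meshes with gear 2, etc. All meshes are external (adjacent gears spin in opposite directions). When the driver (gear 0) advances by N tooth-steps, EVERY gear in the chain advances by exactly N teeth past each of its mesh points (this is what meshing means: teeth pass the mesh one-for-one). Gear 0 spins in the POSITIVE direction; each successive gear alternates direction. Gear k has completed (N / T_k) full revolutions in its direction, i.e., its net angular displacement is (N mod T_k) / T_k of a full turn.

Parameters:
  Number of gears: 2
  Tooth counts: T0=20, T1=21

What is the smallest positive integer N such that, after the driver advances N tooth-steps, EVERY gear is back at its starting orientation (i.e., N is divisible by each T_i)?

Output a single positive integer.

Gear k returns to start when N is a multiple of T_k.
All gears at start simultaneously when N is a common multiple of [20, 21]; the smallest such N is lcm(20, 21).
Start: lcm = T0 = 20
Fold in T1=21: gcd(20, 21) = 1; lcm(20, 21) = 20 * 21 / 1 = 420 / 1 = 420
Full cycle length = 420

Answer: 420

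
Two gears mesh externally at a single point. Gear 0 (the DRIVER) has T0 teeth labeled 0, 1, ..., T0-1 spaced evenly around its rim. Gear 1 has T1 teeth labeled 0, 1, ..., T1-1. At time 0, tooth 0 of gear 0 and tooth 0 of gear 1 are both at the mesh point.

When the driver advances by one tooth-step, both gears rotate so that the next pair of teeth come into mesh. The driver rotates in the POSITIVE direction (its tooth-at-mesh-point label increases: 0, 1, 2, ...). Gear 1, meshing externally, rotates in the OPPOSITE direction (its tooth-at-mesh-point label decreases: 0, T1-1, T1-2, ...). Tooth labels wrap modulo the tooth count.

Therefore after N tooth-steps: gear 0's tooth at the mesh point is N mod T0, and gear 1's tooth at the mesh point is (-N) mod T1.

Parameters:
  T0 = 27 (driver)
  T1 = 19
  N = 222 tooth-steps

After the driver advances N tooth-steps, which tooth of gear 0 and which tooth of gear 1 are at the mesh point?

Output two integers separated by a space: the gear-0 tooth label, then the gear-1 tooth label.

Answer: 6 6

Derivation:
Gear 0 (driver, T0=27): tooth at mesh = N mod T0
  222 = 8 * 27 + 6, so 222 mod 27 = 6
  gear 0 tooth = 6
Gear 1 (driven, T1=19): tooth at mesh = (-N) mod T1
  222 = 11 * 19 + 13, so 222 mod 19 = 13
  (-222) mod 19 = (-13) mod 19 = 19 - 13 = 6
Mesh after 222 steps: gear-0 tooth 6 meets gear-1 tooth 6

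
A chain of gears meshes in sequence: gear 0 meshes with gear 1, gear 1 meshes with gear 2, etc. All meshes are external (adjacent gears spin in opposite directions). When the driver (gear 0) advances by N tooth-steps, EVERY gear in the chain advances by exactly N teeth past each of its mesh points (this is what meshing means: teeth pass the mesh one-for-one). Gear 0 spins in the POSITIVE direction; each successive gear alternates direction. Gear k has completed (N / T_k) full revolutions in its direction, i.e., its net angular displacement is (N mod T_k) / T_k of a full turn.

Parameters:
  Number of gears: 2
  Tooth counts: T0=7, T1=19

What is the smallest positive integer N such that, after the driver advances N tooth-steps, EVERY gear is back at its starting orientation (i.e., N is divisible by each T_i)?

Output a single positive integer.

Answer: 133

Derivation:
Gear k returns to start when N is a multiple of T_k.
All gears at start simultaneously when N is a common multiple of [7, 19]; the smallest such N is lcm(7, 19).
Start: lcm = T0 = 7
Fold in T1=19: gcd(7, 19) = 1; lcm(7, 19) = 7 * 19 / 1 = 133 / 1 = 133
Full cycle length = 133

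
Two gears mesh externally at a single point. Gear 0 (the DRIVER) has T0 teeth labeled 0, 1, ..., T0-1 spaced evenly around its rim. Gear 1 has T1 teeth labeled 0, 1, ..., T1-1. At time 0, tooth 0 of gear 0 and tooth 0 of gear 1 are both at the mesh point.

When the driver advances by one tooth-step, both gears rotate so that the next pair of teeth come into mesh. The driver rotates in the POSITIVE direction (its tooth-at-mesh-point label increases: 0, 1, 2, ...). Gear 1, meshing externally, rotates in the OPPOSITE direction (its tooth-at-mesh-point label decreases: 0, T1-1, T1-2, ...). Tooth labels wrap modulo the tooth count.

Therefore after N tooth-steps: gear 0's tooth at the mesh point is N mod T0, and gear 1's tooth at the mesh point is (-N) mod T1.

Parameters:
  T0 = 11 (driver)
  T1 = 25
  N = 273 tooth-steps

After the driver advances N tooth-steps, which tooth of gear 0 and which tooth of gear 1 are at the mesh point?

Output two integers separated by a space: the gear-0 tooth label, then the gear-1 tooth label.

Gear 0 (driver, T0=11): tooth at mesh = N mod T0
  273 = 24 * 11 + 9, so 273 mod 11 = 9
  gear 0 tooth = 9
Gear 1 (driven, T1=25): tooth at mesh = (-N) mod T1
  273 = 10 * 25 + 23, so 273 mod 25 = 23
  (-273) mod 25 = (-23) mod 25 = 25 - 23 = 2
Mesh after 273 steps: gear-0 tooth 9 meets gear-1 tooth 2

Answer: 9 2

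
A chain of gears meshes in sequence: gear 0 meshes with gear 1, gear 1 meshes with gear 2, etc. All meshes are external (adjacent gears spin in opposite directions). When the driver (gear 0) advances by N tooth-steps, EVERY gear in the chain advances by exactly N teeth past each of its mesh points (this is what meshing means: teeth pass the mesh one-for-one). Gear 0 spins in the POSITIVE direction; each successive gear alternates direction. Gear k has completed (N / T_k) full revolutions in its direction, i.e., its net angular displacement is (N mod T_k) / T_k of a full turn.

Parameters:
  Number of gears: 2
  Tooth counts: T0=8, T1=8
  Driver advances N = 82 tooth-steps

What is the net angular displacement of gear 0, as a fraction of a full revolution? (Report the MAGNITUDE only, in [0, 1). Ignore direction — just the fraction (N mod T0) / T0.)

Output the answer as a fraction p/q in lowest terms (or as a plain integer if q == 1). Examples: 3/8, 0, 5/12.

Chain of 2 gears, tooth counts: [8, 8]
  gear 0: T0=8, direction=positive, advance = 82 mod 8 = 2 teeth = 2/8 turn
  gear 1: T1=8, direction=negative, advance = 82 mod 8 = 2 teeth = 2/8 turn
Gear 0: 82 mod 8 = 2
Fraction = 2 / 8 = 1/4 (gcd(2,8)=2) = 1/4

Answer: 1/4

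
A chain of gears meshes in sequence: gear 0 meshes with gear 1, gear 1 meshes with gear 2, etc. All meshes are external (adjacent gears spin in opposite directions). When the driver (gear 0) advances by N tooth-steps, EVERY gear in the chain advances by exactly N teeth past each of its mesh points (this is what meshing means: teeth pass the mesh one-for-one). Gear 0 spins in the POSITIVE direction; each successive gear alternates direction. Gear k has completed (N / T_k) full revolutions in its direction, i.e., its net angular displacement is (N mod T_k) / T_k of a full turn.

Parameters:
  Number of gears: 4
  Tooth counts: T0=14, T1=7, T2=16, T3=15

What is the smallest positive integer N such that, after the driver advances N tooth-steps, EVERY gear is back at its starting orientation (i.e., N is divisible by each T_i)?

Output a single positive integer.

Answer: 1680

Derivation:
Gear k returns to start when N is a multiple of T_k.
All gears at start simultaneously when N is a common multiple of [14, 7, 16, 15]; the smallest such N is lcm(14, 7, 16, 15).
Start: lcm = T0 = 14
Fold in T1=7: gcd(14, 7) = 7; lcm(14, 7) = 14 * 7 / 7 = 98 / 7 = 14
Fold in T2=16: gcd(14, 16) = 2; lcm(14, 16) = 14 * 16 / 2 = 224 / 2 = 112
Fold in T3=15: gcd(112, 15) = 1; lcm(112, 15) = 112 * 15 / 1 = 1680 / 1 = 1680
Full cycle length = 1680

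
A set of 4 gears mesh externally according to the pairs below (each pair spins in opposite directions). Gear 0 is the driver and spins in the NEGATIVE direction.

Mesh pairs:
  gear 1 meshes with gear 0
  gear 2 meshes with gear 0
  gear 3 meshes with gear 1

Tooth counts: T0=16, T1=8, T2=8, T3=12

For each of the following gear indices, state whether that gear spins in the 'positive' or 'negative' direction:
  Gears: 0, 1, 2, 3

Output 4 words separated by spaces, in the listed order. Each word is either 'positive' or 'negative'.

Gear 0 (driver): negative (depth 0)
  gear 1: meshes with gear 0 -> depth 1 -> positive (opposite of gear 0)
  gear 2: meshes with gear 0 -> depth 1 -> positive (opposite of gear 0)
  gear 3: meshes with gear 1 -> depth 2 -> negative (opposite of gear 1)
Queried indices 0, 1, 2, 3 -> negative, positive, positive, negative

Answer: negative positive positive negative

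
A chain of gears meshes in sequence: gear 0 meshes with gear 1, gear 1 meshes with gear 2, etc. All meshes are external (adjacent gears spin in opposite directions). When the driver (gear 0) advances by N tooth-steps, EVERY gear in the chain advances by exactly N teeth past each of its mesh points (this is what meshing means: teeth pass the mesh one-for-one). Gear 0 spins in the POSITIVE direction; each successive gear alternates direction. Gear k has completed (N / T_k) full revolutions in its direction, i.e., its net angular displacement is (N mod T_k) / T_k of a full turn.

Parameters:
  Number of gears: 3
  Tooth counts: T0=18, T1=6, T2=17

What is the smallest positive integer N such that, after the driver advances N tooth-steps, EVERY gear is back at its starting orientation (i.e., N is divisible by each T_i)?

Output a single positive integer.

Gear k returns to start when N is a multiple of T_k.
All gears at start simultaneously when N is a common multiple of [18, 6, 17]; the smallest such N is lcm(18, 6, 17).
Start: lcm = T0 = 18
Fold in T1=6: gcd(18, 6) = 6; lcm(18, 6) = 18 * 6 / 6 = 108 / 6 = 18
Fold in T2=17: gcd(18, 17) = 1; lcm(18, 17) = 18 * 17 / 1 = 306 / 1 = 306
Full cycle length = 306

Answer: 306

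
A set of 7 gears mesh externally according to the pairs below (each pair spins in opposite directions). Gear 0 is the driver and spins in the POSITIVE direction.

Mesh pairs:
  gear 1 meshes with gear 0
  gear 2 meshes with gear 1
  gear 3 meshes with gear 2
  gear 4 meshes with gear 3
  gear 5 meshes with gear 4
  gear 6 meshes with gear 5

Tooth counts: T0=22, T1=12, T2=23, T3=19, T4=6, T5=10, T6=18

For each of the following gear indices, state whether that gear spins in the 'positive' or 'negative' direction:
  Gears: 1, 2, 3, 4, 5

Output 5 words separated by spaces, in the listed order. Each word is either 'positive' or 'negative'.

Gear 0 (driver): positive (depth 0)
  gear 1: meshes with gear 0 -> depth 1 -> negative (opposite of gear 0)
  gear 2: meshes with gear 1 -> depth 2 -> positive (opposite of gear 1)
  gear 3: meshes with gear 2 -> depth 3 -> negative (opposite of gear 2)
  gear 4: meshes with gear 3 -> depth 4 -> positive (opposite of gear 3)
  gear 5: meshes with gear 4 -> depth 5 -> negative (opposite of gear 4)
  gear 6: meshes with gear 5 -> depth 6 -> positive (opposite of gear 5)
Queried indices 1, 2, 3, 4, 5 -> negative, positive, negative, positive, negative

Answer: negative positive negative positive negative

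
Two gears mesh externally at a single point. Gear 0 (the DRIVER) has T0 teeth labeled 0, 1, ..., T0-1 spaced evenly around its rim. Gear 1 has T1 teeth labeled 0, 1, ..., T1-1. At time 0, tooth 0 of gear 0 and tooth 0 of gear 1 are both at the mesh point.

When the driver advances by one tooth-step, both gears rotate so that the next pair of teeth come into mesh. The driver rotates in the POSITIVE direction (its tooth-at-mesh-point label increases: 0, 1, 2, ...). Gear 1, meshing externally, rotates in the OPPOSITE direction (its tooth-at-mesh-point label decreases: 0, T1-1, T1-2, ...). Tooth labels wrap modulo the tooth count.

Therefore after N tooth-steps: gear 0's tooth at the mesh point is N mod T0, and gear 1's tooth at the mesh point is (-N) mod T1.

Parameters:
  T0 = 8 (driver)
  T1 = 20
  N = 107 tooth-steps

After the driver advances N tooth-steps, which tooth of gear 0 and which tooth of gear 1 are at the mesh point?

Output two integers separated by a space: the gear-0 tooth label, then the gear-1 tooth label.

Gear 0 (driver, T0=8): tooth at mesh = N mod T0
  107 = 13 * 8 + 3, so 107 mod 8 = 3
  gear 0 tooth = 3
Gear 1 (driven, T1=20): tooth at mesh = (-N) mod T1
  107 = 5 * 20 + 7, so 107 mod 20 = 7
  (-107) mod 20 = (-7) mod 20 = 20 - 7 = 13
Mesh after 107 steps: gear-0 tooth 3 meets gear-1 tooth 13

Answer: 3 13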